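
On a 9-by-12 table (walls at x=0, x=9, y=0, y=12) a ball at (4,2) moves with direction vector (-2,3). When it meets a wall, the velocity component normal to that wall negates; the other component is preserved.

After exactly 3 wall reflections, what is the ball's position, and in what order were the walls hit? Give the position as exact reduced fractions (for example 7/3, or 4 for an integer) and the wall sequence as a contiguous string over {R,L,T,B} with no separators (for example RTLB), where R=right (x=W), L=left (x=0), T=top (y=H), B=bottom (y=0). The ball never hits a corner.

1. t=2 → L at (0,8); v=(2,3)
2. t=4/3 → T at (8/3,12); v=(2,-3)
3. t=19/6 → R at (9,5/2); v=(-2,-3)

Final position: (9,5/2)
Wall sequence: LTR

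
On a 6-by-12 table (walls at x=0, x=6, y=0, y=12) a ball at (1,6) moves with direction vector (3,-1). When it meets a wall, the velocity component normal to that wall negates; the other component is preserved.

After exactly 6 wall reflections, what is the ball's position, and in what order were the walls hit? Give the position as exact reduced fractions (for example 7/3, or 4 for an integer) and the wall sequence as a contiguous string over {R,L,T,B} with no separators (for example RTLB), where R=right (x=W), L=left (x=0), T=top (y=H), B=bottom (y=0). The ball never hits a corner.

Final position: (6,11/3)
Wall sequence: RLRBLR

1. t=5/3 → R at (6,13/3); v=(-3,-1)
2. t=2 → L at (0,7/3); v=(3,-1)
3. t=2 → R at (6,1/3); v=(-3,-1)
4. t=1/3 → B at (5,0); v=(-3,1)
5. t=5/3 → L at (0,5/3); v=(3,1)
6. t=2 → R at (6,11/3); v=(-3,1)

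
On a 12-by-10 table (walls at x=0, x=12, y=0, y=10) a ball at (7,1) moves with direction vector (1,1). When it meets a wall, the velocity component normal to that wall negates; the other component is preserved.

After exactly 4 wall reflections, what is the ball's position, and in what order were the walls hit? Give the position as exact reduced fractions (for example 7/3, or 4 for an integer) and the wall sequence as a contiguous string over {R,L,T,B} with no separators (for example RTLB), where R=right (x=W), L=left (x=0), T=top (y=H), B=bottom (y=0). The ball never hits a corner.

1. t=5 → R at (12,6); v=(-1,1)
2. t=4 → T at (8,10); v=(-1,-1)
3. t=8 → L at (0,2); v=(1,-1)
4. t=2 → B at (2,0); v=(1,1)

Final position: (2,0)
Wall sequence: RTLB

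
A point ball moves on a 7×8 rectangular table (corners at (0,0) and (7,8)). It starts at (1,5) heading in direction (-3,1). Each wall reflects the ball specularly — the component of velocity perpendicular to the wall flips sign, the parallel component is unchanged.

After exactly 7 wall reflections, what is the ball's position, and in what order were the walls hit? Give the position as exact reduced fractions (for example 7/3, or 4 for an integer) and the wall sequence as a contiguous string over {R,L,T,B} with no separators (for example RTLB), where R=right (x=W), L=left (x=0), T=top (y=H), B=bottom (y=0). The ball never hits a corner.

Final position: (4,0)
Wall sequence: LRTLRLB

1. t=1/3 → L at (0,16/3); v=(3,1)
2. t=7/3 → R at (7,23/3); v=(-3,1)
3. t=1/3 → T at (6,8); v=(-3,-1)
4. t=2 → L at (0,6); v=(3,-1)
5. t=7/3 → R at (7,11/3); v=(-3,-1)
6. t=7/3 → L at (0,4/3); v=(3,-1)
7. t=4/3 → B at (4,0); v=(3,1)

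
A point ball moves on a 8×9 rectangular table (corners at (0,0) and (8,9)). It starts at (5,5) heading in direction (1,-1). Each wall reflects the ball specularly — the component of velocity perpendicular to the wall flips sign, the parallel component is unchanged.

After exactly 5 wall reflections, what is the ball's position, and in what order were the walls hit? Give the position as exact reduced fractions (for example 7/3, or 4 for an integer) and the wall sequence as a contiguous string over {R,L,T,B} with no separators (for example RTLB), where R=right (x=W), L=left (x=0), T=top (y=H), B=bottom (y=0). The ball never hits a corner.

1. t=3 → R at (8,2); v=(-1,-1)
2. t=2 → B at (6,0); v=(-1,1)
3. t=6 → L at (0,6); v=(1,1)
4. t=3 → T at (3,9); v=(1,-1)
5. t=5 → R at (8,4); v=(-1,-1)

Final position: (8,4)
Wall sequence: RBLTR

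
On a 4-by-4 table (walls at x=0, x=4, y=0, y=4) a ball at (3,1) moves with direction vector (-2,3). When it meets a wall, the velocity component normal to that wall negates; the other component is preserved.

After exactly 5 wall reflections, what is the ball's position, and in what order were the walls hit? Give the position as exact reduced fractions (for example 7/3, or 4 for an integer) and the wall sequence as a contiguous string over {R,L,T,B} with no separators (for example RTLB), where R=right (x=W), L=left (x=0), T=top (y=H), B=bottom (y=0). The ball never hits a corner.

1. t=1 → T at (1,4); v=(-2,-3)
2. t=1/2 → L at (0,5/2); v=(2,-3)
3. t=5/6 → B at (5/3,0); v=(2,3)
4. t=7/6 → R at (4,7/2); v=(-2,3)
5. t=1/6 → T at (11/3,4); v=(-2,-3)

Final position: (11/3,4)
Wall sequence: TLBRT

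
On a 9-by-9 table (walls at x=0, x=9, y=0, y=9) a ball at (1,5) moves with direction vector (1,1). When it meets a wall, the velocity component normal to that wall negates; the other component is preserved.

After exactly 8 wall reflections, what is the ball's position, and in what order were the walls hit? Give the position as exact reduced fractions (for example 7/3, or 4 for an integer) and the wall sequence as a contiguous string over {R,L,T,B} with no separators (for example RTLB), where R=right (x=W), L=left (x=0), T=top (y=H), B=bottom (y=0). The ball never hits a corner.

1. t=4 → T at (5,9); v=(1,-1)
2. t=4 → R at (9,5); v=(-1,-1)
3. t=5 → B at (4,0); v=(-1,1)
4. t=4 → L at (0,4); v=(1,1)
5. t=5 → T at (5,9); v=(1,-1)
6. t=4 → R at (9,5); v=(-1,-1)
7. t=5 → B at (4,0); v=(-1,1)
8. t=4 → L at (0,4); v=(1,1)

Final position: (0,4)
Wall sequence: TRBLTRBL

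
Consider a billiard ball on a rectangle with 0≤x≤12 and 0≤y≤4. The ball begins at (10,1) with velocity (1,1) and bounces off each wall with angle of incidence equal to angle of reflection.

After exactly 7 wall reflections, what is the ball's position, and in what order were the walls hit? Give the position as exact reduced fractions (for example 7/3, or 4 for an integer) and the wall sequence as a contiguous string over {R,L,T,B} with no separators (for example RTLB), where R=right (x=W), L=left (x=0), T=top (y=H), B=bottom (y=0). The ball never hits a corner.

Final position: (5,4)
Wall sequence: RTBTLBT

1. t=2 → R at (12,3); v=(-1,1)
2. t=1 → T at (11,4); v=(-1,-1)
3. t=4 → B at (7,0); v=(-1,1)
4. t=4 → T at (3,4); v=(-1,-1)
5. t=3 → L at (0,1); v=(1,-1)
6. t=1 → B at (1,0); v=(1,1)
7. t=4 → T at (5,4); v=(1,-1)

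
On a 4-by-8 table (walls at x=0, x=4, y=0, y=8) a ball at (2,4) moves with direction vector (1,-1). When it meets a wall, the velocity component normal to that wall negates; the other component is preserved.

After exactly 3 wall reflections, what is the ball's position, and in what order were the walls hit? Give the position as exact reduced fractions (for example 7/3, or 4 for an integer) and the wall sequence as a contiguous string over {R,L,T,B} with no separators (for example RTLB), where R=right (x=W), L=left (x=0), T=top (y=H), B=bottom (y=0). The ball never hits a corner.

Final position: (0,2)
Wall sequence: RBL

1. t=2 → R at (4,2); v=(-1,-1)
2. t=2 → B at (2,0); v=(-1,1)
3. t=2 → L at (0,2); v=(1,1)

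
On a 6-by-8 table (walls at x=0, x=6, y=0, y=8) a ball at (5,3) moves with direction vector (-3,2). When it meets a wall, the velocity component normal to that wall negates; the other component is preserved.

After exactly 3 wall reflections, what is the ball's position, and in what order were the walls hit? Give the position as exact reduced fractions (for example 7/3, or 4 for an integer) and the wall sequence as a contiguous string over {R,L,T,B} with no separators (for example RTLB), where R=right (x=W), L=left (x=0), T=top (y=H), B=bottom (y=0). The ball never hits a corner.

1. t=5/3 → L at (0,19/3); v=(3,2)
2. t=5/6 → T at (5/2,8); v=(3,-2)
3. t=7/6 → R at (6,17/3); v=(-3,-2)

Final position: (6,17/3)
Wall sequence: LTR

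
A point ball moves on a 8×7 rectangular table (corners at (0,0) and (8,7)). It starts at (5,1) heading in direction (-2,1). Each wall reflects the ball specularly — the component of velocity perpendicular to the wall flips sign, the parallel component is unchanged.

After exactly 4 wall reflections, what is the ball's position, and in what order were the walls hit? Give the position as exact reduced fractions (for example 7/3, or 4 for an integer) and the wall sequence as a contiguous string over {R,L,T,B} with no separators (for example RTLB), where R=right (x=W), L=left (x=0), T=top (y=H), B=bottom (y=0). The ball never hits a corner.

1. t=5/2 → L at (0,7/2); v=(2,1)
2. t=7/2 → T at (7,7); v=(2,-1)
3. t=1/2 → R at (8,13/2); v=(-2,-1)
4. t=4 → L at (0,5/2); v=(2,-1)

Final position: (0,5/2)
Wall sequence: LTRL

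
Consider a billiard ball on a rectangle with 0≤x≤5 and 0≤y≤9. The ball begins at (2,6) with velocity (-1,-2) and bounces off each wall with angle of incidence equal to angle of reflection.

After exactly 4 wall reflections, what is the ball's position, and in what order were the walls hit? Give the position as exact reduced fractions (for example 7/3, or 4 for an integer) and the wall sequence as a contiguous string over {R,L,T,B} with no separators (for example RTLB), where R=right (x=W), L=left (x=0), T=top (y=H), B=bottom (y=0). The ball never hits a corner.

Final position: (9/2,9)
Wall sequence: LBRT

1. t=2 → L at (0,2); v=(1,-2)
2. t=1 → B at (1,0); v=(1,2)
3. t=4 → R at (5,8); v=(-1,2)
4. t=1/2 → T at (9/2,9); v=(-1,-2)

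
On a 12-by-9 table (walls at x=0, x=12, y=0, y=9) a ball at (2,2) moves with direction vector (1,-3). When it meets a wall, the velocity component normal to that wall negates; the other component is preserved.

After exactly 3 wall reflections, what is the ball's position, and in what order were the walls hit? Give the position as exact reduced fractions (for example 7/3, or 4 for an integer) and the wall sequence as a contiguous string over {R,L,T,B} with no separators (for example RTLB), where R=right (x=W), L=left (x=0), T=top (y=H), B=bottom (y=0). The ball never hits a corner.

1. t=2/3 → B at (8/3,0); v=(1,3)
2. t=3 → T at (17/3,9); v=(1,-3)
3. t=3 → B at (26/3,0); v=(1,3)

Final position: (26/3,0)
Wall sequence: BTB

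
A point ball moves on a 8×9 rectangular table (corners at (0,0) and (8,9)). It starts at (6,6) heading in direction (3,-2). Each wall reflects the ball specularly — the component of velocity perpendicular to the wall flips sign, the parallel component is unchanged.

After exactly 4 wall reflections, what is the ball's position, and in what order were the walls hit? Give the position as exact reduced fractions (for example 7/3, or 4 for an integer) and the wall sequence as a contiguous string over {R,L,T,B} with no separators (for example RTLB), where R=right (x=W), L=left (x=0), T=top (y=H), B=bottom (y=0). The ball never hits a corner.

Final position: (8,6)
Wall sequence: RBLR

1. t=2/3 → R at (8,14/3); v=(-3,-2)
2. t=7/3 → B at (1,0); v=(-3,2)
3. t=1/3 → L at (0,2/3); v=(3,2)
4. t=8/3 → R at (8,6); v=(-3,2)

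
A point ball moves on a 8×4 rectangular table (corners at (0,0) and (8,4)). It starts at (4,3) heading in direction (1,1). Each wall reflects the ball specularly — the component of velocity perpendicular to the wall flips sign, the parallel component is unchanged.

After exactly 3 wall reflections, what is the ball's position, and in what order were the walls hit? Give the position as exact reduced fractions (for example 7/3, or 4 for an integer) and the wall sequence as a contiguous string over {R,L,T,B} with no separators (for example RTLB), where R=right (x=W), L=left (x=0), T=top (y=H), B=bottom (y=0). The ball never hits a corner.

1. t=1 → T at (5,4); v=(1,-1)
2. t=3 → R at (8,1); v=(-1,-1)
3. t=1 → B at (7,0); v=(-1,1)

Final position: (7,0)
Wall sequence: TRB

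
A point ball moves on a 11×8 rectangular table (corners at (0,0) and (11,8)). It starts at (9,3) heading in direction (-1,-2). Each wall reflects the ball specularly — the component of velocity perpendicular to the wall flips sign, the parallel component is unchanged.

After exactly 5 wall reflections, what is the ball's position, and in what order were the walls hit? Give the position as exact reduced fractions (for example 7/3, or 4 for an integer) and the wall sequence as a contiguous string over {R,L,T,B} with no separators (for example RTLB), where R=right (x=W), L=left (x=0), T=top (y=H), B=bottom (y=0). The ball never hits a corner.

Final position: (9/2,8)
Wall sequence: BTLBT

1. t=3/2 → B at (15/2,0); v=(-1,2)
2. t=4 → T at (7/2,8); v=(-1,-2)
3. t=7/2 → L at (0,1); v=(1,-2)
4. t=1/2 → B at (1/2,0); v=(1,2)
5. t=4 → T at (9/2,8); v=(1,-2)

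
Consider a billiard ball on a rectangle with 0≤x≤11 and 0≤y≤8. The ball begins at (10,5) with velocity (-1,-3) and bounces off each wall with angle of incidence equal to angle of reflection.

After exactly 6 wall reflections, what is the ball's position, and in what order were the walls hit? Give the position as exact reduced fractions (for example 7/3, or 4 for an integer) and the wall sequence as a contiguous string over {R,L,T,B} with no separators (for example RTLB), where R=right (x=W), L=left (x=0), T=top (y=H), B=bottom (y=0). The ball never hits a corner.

Final position: (7/3,0)
Wall sequence: BTBTLB

1. t=5/3 → B at (25/3,0); v=(-1,3)
2. t=8/3 → T at (17/3,8); v=(-1,-3)
3. t=8/3 → B at (3,0); v=(-1,3)
4. t=8/3 → T at (1/3,8); v=(-1,-3)
5. t=1/3 → L at (0,7); v=(1,-3)
6. t=7/3 → B at (7/3,0); v=(1,3)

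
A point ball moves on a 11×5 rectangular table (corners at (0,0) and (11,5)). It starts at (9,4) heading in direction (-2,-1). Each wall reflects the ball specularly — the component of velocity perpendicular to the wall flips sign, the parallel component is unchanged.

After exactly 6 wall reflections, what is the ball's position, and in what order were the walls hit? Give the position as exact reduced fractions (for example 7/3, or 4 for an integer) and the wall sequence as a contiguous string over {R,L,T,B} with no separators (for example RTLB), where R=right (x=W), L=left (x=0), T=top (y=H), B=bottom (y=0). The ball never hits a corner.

Final position: (0,3/2)
Wall sequence: BLTRBL

1. t=4 → B at (1,0); v=(-2,1)
2. t=1/2 → L at (0,1/2); v=(2,1)
3. t=9/2 → T at (9,5); v=(2,-1)
4. t=1 → R at (11,4); v=(-2,-1)
5. t=4 → B at (3,0); v=(-2,1)
6. t=3/2 → L at (0,3/2); v=(2,1)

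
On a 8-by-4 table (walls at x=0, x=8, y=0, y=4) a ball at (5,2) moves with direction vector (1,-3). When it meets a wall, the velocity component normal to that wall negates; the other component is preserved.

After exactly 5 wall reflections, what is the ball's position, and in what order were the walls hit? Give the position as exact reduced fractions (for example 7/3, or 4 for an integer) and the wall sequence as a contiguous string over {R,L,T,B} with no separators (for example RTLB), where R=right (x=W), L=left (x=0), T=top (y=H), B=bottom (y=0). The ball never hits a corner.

1. t=2/3 → B at (17/3,0); v=(1,3)
2. t=4/3 → T at (7,4); v=(1,-3)
3. t=1 → R at (8,1); v=(-1,-3)
4. t=1/3 → B at (23/3,0); v=(-1,3)
5. t=4/3 → T at (19/3,4); v=(-1,-3)

Final position: (19/3,4)
Wall sequence: BTRBT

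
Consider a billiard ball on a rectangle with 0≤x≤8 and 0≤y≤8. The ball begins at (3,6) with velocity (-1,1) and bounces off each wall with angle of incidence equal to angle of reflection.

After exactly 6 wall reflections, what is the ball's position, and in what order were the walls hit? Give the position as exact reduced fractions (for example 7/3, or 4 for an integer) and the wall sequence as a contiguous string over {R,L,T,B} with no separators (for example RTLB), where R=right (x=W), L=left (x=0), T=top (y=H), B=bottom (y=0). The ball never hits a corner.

1. t=2 → T at (1,8); v=(-1,-1)
2. t=1 → L at (0,7); v=(1,-1)
3. t=7 → B at (7,0); v=(1,1)
4. t=1 → R at (8,1); v=(-1,1)
5. t=7 → T at (1,8); v=(-1,-1)
6. t=1 → L at (0,7); v=(1,-1)

Final position: (0,7)
Wall sequence: TLBRTL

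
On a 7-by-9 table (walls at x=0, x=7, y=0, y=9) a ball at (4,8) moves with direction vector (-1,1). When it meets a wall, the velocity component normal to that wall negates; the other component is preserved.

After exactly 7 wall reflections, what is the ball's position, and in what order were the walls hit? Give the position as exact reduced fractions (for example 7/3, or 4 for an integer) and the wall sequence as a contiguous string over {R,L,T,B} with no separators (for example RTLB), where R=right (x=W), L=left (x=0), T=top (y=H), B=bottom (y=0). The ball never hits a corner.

Final position: (7,3)
Wall sequence: TLBRLTR

1. t=1 → T at (3,9); v=(-1,-1)
2. t=3 → L at (0,6); v=(1,-1)
3. t=6 → B at (6,0); v=(1,1)
4. t=1 → R at (7,1); v=(-1,1)
5. t=7 → L at (0,8); v=(1,1)
6. t=1 → T at (1,9); v=(1,-1)
7. t=6 → R at (7,3); v=(-1,-1)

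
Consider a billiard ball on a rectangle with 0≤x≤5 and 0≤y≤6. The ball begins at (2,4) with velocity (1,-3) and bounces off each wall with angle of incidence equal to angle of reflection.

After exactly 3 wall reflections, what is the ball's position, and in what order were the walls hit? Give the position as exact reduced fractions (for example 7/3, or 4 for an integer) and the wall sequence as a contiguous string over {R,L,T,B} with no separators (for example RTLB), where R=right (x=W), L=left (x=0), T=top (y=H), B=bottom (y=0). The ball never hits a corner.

1. t=4/3 → B at (10/3,0); v=(1,3)
2. t=5/3 → R at (5,5); v=(-1,3)
3. t=1/3 → T at (14/3,6); v=(-1,-3)

Final position: (14/3,6)
Wall sequence: BRT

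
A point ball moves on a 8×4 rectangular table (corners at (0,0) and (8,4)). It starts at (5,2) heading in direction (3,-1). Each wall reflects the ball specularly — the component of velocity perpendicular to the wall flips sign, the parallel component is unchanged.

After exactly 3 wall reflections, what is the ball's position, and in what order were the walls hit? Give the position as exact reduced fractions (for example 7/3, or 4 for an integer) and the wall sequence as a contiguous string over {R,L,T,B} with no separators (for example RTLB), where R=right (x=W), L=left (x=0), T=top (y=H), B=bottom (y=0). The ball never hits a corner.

1. t=1 → R at (8,1); v=(-3,-1)
2. t=1 → B at (5,0); v=(-3,1)
3. t=5/3 → L at (0,5/3); v=(3,1)

Final position: (0,5/3)
Wall sequence: RBL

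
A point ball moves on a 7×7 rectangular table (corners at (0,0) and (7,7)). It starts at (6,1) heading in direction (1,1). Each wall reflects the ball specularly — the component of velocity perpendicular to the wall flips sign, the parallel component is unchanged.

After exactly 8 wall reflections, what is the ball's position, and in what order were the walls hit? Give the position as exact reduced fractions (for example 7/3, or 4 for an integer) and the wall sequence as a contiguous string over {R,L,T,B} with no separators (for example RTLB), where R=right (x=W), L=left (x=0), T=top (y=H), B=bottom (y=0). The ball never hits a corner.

Final position: (5,0)
Wall sequence: RTLBRTLB

1. t=1 → R at (7,2); v=(-1,1)
2. t=5 → T at (2,7); v=(-1,-1)
3. t=2 → L at (0,5); v=(1,-1)
4. t=5 → B at (5,0); v=(1,1)
5. t=2 → R at (7,2); v=(-1,1)
6. t=5 → T at (2,7); v=(-1,-1)
7. t=2 → L at (0,5); v=(1,-1)
8. t=5 → B at (5,0); v=(1,1)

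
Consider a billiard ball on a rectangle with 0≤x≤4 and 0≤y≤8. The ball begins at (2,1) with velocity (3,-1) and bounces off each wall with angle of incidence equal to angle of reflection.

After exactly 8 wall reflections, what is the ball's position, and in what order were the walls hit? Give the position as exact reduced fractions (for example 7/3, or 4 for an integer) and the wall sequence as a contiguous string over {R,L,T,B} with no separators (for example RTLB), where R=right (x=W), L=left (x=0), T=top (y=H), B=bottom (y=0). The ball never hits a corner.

1. t=2/3 → R at (4,1/3); v=(-3,-1)
2. t=1/3 → B at (3,0); v=(-3,1)
3. t=1 → L at (0,1); v=(3,1)
4. t=4/3 → R at (4,7/3); v=(-3,1)
5. t=4/3 → L at (0,11/3); v=(3,1)
6. t=4/3 → R at (4,5); v=(-3,1)
7. t=4/3 → L at (0,19/3); v=(3,1)
8. t=4/3 → R at (4,23/3); v=(-3,1)

Final position: (4,23/3)
Wall sequence: RBLRLRLR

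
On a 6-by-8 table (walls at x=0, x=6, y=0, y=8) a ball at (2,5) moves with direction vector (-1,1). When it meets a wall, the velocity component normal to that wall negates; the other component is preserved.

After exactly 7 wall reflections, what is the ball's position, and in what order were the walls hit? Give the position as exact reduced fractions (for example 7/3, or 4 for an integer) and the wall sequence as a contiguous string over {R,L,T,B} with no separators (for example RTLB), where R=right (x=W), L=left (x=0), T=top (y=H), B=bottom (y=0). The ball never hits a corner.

1. t=2 → L at (0,7); v=(1,1)
2. t=1 → T at (1,8); v=(1,-1)
3. t=5 → R at (6,3); v=(-1,-1)
4. t=3 → B at (3,0); v=(-1,1)
5. t=3 → L at (0,3); v=(1,1)
6. t=5 → T at (5,8); v=(1,-1)
7. t=1 → R at (6,7); v=(-1,-1)

Final position: (6,7)
Wall sequence: LTRBLTR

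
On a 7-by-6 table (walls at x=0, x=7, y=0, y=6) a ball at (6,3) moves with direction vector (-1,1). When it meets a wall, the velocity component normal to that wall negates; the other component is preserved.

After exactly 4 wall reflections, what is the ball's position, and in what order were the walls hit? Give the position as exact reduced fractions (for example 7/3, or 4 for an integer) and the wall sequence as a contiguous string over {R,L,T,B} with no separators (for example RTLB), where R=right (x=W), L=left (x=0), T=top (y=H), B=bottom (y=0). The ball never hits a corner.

1. t=3 → T at (3,6); v=(-1,-1)
2. t=3 → L at (0,3); v=(1,-1)
3. t=3 → B at (3,0); v=(1,1)
4. t=4 → R at (7,4); v=(-1,1)

Final position: (7,4)
Wall sequence: TLBR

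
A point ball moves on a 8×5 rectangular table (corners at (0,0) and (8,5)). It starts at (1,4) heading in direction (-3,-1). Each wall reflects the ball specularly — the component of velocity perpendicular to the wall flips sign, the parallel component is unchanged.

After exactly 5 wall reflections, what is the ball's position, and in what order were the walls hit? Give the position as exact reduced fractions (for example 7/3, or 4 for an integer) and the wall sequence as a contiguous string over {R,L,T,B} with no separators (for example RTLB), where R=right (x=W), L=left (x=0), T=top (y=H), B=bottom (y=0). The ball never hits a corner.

1. t=1/3 → L at (0,11/3); v=(3,-1)
2. t=8/3 → R at (8,1); v=(-3,-1)
3. t=1 → B at (5,0); v=(-3,1)
4. t=5/3 → L at (0,5/3); v=(3,1)
5. t=8/3 → R at (8,13/3); v=(-3,1)

Final position: (8,13/3)
Wall sequence: LRBLR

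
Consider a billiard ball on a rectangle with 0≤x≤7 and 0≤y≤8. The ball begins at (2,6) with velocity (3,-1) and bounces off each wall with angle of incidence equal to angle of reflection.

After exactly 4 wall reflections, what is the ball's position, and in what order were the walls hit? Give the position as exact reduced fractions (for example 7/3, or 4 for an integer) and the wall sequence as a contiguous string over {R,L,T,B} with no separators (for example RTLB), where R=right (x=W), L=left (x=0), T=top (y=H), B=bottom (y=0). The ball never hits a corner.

1. t=5/3 → R at (7,13/3); v=(-3,-1)
2. t=7/3 → L at (0,2); v=(3,-1)
3. t=2 → B at (6,0); v=(3,1)
4. t=1/3 → R at (7,1/3); v=(-3,1)

Final position: (7,1/3)
Wall sequence: RLBR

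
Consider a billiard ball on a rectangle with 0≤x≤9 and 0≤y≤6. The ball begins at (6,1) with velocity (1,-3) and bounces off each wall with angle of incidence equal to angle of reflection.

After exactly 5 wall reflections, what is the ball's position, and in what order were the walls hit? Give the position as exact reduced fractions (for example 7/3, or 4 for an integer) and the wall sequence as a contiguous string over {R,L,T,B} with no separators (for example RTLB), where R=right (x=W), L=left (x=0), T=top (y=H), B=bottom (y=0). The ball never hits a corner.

Final position: (17/3,6)
Wall sequence: BTRBT

1. t=1/3 → B at (19/3,0); v=(1,3)
2. t=2 → T at (25/3,6); v=(1,-3)
3. t=2/3 → R at (9,4); v=(-1,-3)
4. t=4/3 → B at (23/3,0); v=(-1,3)
5. t=2 → T at (17/3,6); v=(-1,-3)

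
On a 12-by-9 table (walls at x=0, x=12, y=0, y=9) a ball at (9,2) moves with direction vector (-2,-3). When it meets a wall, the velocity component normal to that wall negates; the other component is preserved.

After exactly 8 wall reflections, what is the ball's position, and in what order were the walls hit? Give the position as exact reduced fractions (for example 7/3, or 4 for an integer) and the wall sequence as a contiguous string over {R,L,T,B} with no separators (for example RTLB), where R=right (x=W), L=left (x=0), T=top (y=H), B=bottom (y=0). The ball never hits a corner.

Final position: (5/3,9)
Wall sequence: BTLBTRBT

1. t=2/3 → B at (23/3,0); v=(-2,3)
2. t=3 → T at (5/3,9); v=(-2,-3)
3. t=5/6 → L at (0,13/2); v=(2,-3)
4. t=13/6 → B at (13/3,0); v=(2,3)
5. t=3 → T at (31/3,9); v=(2,-3)
6. t=5/6 → R at (12,13/2); v=(-2,-3)
7. t=13/6 → B at (23/3,0); v=(-2,3)
8. t=3 → T at (5/3,9); v=(-2,-3)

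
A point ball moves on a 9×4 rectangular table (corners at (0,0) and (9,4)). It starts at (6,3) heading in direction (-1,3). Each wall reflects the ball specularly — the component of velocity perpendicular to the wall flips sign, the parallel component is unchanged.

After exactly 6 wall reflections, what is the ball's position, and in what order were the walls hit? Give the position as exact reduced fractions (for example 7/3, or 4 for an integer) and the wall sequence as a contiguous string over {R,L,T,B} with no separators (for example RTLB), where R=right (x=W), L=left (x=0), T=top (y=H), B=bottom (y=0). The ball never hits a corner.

Final position: (0,3)
Wall sequence: TBTBTL

1. t=1/3 → T at (17/3,4); v=(-1,-3)
2. t=4/3 → B at (13/3,0); v=(-1,3)
3. t=4/3 → T at (3,4); v=(-1,-3)
4. t=4/3 → B at (5/3,0); v=(-1,3)
5. t=4/3 → T at (1/3,4); v=(-1,-3)
6. t=1/3 → L at (0,3); v=(1,-3)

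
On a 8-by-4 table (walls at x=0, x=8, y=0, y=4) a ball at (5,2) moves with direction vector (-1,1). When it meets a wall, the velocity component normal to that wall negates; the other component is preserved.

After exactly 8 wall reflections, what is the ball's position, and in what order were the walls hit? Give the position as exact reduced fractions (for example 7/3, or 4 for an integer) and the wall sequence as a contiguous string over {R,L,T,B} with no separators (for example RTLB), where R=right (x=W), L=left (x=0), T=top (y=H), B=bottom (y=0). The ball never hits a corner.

1. t=2 → T at (3,4); v=(-1,-1)
2. t=3 → L at (0,1); v=(1,-1)
3. t=1 → B at (1,0); v=(1,1)
4. t=4 → T at (5,4); v=(1,-1)
5. t=3 → R at (8,1); v=(-1,-1)
6. t=1 → B at (7,0); v=(-1,1)
7. t=4 → T at (3,4); v=(-1,-1)
8. t=3 → L at (0,1); v=(1,-1)

Final position: (0,1)
Wall sequence: TLBTRBTL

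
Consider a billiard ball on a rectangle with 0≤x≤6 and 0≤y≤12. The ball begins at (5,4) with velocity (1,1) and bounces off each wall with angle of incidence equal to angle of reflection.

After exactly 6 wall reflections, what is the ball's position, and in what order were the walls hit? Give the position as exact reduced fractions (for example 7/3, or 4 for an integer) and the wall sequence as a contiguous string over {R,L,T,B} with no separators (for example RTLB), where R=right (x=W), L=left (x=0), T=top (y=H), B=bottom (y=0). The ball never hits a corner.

Final position: (1,0)
Wall sequence: RLTRLB

1. t=1 → R at (6,5); v=(-1,1)
2. t=6 → L at (0,11); v=(1,1)
3. t=1 → T at (1,12); v=(1,-1)
4. t=5 → R at (6,7); v=(-1,-1)
5. t=6 → L at (0,1); v=(1,-1)
6. t=1 → B at (1,0); v=(1,1)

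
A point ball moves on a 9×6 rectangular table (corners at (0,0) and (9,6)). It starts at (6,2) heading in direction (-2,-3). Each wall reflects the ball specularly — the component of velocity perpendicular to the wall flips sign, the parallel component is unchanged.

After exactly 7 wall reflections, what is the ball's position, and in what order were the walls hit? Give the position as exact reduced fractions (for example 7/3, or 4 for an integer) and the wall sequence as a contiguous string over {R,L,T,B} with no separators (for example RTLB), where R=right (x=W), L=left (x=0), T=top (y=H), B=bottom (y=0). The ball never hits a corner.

Final position: (20/3,0)
Wall sequence: BTLBTRB

1. t=2/3 → B at (14/3,0); v=(-2,3)
2. t=2 → T at (2/3,6); v=(-2,-3)
3. t=1/3 → L at (0,5); v=(2,-3)
4. t=5/3 → B at (10/3,0); v=(2,3)
5. t=2 → T at (22/3,6); v=(2,-3)
6. t=5/6 → R at (9,7/2); v=(-2,-3)
7. t=7/6 → B at (20/3,0); v=(-2,3)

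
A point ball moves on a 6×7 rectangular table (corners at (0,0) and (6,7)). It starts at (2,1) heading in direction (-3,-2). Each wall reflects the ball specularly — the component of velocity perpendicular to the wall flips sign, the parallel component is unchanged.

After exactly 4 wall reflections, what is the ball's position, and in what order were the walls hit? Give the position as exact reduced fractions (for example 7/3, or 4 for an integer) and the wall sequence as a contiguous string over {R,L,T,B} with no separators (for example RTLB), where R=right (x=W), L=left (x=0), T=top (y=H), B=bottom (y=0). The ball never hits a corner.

1. t=1/2 → B at (1/2,0); v=(-3,2)
2. t=1/6 → L at (0,1/3); v=(3,2)
3. t=2 → R at (6,13/3); v=(-3,2)
4. t=4/3 → T at (2,7); v=(-3,-2)

Final position: (2,7)
Wall sequence: BLRT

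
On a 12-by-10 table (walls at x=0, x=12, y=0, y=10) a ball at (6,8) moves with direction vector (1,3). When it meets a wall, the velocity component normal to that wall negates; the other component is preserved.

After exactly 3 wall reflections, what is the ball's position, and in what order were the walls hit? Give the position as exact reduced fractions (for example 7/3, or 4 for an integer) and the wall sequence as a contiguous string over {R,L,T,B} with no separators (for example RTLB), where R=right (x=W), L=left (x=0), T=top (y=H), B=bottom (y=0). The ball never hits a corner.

1. t=2/3 → T at (20/3,10); v=(1,-3)
2. t=10/3 → B at (10,0); v=(1,3)
3. t=2 → R at (12,6); v=(-1,3)

Final position: (12,6)
Wall sequence: TBR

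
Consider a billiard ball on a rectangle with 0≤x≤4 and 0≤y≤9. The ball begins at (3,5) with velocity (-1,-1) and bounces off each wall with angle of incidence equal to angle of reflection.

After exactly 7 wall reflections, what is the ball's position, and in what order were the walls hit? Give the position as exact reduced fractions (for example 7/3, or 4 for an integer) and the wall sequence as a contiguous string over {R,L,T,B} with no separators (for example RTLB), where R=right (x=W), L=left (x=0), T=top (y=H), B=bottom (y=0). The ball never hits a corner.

1. t=3 → L at (0,2); v=(1,-1)
2. t=2 → B at (2,0); v=(1,1)
3. t=2 → R at (4,2); v=(-1,1)
4. t=4 → L at (0,6); v=(1,1)
5. t=3 → T at (3,9); v=(1,-1)
6. t=1 → R at (4,8); v=(-1,-1)
7. t=4 → L at (0,4); v=(1,-1)

Final position: (0,4)
Wall sequence: LBRLTRL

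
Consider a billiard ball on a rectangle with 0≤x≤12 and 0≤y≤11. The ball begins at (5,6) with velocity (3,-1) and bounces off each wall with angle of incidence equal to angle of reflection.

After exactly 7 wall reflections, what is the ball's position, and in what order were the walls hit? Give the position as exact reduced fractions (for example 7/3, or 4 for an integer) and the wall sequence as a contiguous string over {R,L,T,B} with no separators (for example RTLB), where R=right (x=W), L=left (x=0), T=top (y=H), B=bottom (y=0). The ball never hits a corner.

Final position: (12,29/3)
Wall sequence: RBLRLTR

1. t=7/3 → R at (12,11/3); v=(-3,-1)
2. t=11/3 → B at (1,0); v=(-3,1)
3. t=1/3 → L at (0,1/3); v=(3,1)
4. t=4 → R at (12,13/3); v=(-3,1)
5. t=4 → L at (0,25/3); v=(3,1)
6. t=8/3 → T at (8,11); v=(3,-1)
7. t=4/3 → R at (12,29/3); v=(-3,-1)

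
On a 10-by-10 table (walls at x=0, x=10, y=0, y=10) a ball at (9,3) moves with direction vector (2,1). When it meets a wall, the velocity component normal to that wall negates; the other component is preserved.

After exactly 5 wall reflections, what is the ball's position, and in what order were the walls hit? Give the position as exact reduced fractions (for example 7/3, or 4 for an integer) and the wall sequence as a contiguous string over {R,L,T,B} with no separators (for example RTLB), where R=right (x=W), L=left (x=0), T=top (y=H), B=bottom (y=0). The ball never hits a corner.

Final position: (0,3/2)
Wall sequence: RLTRL

1. t=1/2 → R at (10,7/2); v=(-2,1)
2. t=5 → L at (0,17/2); v=(2,1)
3. t=3/2 → T at (3,10); v=(2,-1)
4. t=7/2 → R at (10,13/2); v=(-2,-1)
5. t=5 → L at (0,3/2); v=(2,-1)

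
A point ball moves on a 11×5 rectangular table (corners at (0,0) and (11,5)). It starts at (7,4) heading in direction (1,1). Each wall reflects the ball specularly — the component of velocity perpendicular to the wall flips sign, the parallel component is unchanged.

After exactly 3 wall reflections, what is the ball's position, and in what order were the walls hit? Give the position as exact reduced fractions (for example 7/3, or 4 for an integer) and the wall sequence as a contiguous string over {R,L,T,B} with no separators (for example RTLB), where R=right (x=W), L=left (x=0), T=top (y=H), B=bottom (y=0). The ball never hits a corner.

Final position: (9,0)
Wall sequence: TRB

1. t=1 → T at (8,5); v=(1,-1)
2. t=3 → R at (11,2); v=(-1,-1)
3. t=2 → B at (9,0); v=(-1,1)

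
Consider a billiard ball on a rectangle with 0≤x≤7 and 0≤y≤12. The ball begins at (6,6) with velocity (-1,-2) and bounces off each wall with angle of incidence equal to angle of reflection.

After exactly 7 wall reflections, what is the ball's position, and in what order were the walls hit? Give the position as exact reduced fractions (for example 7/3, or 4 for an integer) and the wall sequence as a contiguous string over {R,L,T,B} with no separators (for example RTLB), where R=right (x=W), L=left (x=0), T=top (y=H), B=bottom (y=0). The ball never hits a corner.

Final position: (1,12)
Wall sequence: BLTRBLT

1. t=3 → B at (3,0); v=(-1,2)
2. t=3 → L at (0,6); v=(1,2)
3. t=3 → T at (3,12); v=(1,-2)
4. t=4 → R at (7,4); v=(-1,-2)
5. t=2 → B at (5,0); v=(-1,2)
6. t=5 → L at (0,10); v=(1,2)
7. t=1 → T at (1,12); v=(1,-2)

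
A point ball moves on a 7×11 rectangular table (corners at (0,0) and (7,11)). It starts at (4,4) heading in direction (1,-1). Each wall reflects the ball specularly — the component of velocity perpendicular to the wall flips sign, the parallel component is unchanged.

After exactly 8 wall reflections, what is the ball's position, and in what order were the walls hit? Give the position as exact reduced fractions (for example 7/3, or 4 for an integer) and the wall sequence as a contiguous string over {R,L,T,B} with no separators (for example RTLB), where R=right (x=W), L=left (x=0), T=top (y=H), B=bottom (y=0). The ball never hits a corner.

1. t=3 → R at (7,1); v=(-1,-1)
2. t=1 → B at (6,0); v=(-1,1)
3. t=6 → L at (0,6); v=(1,1)
4. t=5 → T at (5,11); v=(1,-1)
5. t=2 → R at (7,9); v=(-1,-1)
6. t=7 → L at (0,2); v=(1,-1)
7. t=2 → B at (2,0); v=(1,1)
8. t=5 → R at (7,5); v=(-1,1)

Final position: (7,5)
Wall sequence: RBLTRLBR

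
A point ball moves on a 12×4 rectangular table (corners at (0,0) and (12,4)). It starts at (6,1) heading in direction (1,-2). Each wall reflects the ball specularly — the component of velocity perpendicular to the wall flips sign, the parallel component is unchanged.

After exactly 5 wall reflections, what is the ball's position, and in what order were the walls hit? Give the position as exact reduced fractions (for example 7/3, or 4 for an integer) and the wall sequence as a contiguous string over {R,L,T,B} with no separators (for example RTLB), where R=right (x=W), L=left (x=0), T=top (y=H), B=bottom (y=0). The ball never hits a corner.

Final position: (23/2,4)
Wall sequence: BTBRT

1. t=1/2 → B at (13/2,0); v=(1,2)
2. t=2 → T at (17/2,4); v=(1,-2)
3. t=2 → B at (21/2,0); v=(1,2)
4. t=3/2 → R at (12,3); v=(-1,2)
5. t=1/2 → T at (23/2,4); v=(-1,-2)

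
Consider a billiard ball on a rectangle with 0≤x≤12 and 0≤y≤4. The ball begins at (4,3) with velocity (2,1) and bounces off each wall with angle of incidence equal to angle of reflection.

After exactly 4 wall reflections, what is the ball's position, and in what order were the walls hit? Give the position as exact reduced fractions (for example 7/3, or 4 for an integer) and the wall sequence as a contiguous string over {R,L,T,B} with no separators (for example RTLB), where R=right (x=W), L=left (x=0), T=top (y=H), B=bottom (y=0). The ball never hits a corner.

1. t=1 → T at (6,4); v=(2,-1)
2. t=3 → R at (12,1); v=(-2,-1)
3. t=1 → B at (10,0); v=(-2,1)
4. t=4 → T at (2,4); v=(-2,-1)

Final position: (2,4)
Wall sequence: TRBT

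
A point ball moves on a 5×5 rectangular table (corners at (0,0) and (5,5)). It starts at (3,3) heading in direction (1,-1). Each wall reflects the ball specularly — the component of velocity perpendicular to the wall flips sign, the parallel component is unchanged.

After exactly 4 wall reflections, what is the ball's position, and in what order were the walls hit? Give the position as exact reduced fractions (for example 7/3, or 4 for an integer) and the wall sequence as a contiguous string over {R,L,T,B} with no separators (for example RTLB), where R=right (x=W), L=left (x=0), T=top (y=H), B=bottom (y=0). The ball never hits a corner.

Final position: (1,5)
Wall sequence: RBLT

1. t=2 → R at (5,1); v=(-1,-1)
2. t=1 → B at (4,0); v=(-1,1)
3. t=4 → L at (0,4); v=(1,1)
4. t=1 → T at (1,5); v=(1,-1)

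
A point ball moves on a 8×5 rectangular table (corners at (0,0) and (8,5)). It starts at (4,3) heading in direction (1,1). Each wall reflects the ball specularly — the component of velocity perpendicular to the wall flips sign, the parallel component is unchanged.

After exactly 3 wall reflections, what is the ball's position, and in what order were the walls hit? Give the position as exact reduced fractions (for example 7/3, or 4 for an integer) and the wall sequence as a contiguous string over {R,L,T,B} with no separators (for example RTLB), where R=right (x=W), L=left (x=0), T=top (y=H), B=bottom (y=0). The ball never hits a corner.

Final position: (5,0)
Wall sequence: TRB

1. t=2 → T at (6,5); v=(1,-1)
2. t=2 → R at (8,3); v=(-1,-1)
3. t=3 → B at (5,0); v=(-1,1)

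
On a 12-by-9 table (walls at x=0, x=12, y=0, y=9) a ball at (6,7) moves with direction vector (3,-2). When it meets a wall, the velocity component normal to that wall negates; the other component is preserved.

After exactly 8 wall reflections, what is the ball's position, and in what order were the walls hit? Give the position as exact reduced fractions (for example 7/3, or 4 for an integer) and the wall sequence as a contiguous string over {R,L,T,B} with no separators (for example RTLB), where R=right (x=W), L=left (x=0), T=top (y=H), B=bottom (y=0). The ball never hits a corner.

1. t=2 → R at (12,3); v=(-3,-2)
2. t=3/2 → B at (15/2,0); v=(-3,2)
3. t=5/2 → L at (0,5); v=(3,2)
4. t=2 → T at (6,9); v=(3,-2)
5. t=2 → R at (12,5); v=(-3,-2)
6. t=5/2 → B at (9/2,0); v=(-3,2)
7. t=3/2 → L at (0,3); v=(3,2)
8. t=3 → T at (9,9); v=(3,-2)

Final position: (9,9)
Wall sequence: RBLTRBLT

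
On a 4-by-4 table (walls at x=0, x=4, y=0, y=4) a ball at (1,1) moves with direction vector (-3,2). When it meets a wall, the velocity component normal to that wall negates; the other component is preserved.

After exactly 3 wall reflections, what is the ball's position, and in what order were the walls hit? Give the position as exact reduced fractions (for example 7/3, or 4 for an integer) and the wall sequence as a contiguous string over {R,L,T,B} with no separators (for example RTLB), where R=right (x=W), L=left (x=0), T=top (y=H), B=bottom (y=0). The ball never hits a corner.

Final position: (4,11/3)
Wall sequence: LTR

1. t=1/3 → L at (0,5/3); v=(3,2)
2. t=7/6 → T at (7/2,4); v=(3,-2)
3. t=1/6 → R at (4,11/3); v=(-3,-2)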